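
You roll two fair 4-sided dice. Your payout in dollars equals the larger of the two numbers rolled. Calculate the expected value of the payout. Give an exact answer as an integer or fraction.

Distribution of the larger of the two numbers rolled: 1 w.p. 1/16, 2 w.p. 3/16, 3 w.p. 5/16, 4 w.p. 7/16
E[payout] = (1/16)·1 + (3/16)·2 + (5/16)·3 + (7/16)·4 = 25/8

25/8 dollars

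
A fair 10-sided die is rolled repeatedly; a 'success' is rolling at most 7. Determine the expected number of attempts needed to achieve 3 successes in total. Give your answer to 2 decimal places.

4.29

By linearity (sum of 3 independent geometric waits), E[trials] = 3/p = 3/(7/10) = 30/7.
≈ 4.29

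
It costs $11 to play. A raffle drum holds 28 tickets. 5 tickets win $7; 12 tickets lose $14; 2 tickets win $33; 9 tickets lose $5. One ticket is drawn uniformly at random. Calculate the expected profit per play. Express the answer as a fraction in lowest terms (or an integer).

-$15

E[payout] = (5/28)·7 + (12/28)·(-14) + (2/28)·33 + (9/28)·(-5) = -4
Expected profit = -4 − 11 = -15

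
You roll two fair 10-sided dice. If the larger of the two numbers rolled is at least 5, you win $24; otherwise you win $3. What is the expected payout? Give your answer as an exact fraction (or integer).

516/25 dollars

E[payout] = (4/25)·3 + (21/25)·24 = 516/25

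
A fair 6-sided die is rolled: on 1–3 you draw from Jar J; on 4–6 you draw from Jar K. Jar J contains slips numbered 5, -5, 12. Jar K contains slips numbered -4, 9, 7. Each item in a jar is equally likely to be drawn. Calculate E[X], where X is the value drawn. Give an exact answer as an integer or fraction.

4

E[X | Jar J] = (5 − 5 + 12)/3 = 4
E[X | Jar K] = (-4 + 9 + 7)/3 = 4
E[X] = (1/2)·4 + (1/2)·4 = 4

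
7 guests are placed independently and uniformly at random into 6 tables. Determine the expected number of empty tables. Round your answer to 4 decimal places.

Let Xⱼ=1 if table j is empty. P(Xⱼ=1) = ((6-1)/6)^7 = 78125/279936.
By linearity, E[#empty] = 6·78125/279936 = 78125/46656.
≈ 1.6745

1.6745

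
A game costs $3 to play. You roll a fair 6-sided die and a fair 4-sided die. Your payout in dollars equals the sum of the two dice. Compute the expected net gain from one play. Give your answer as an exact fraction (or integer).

Distribution of the sum of the two dice: 2 w.p. 1/24, 3 w.p. 1/12, 4 w.p. 1/8, 5 w.p. 1/6, 6 w.p. 1/6, 7 w.p. 1/6, …
E[payout] = (1/24)·2 + (1/12)·3 + (1/8)·4 + (1/6)·5 + (1/6)·6 + (1/6)·7 + (1/8)·8 + (1/12)·9 + (1/24)·10 = 6
Expected profit = 6 − 3 = 3

$3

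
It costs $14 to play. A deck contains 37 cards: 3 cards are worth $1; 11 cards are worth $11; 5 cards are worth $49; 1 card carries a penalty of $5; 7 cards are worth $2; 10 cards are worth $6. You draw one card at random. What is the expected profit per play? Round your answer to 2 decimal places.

E[payout] = (3/37)·1 + (11/37)·11 + (5/37)·49 + (1/37)·(-5) + (7/37)·2 + (10/37)·6 = 438/37
Expected profit = 438/37 − 14 = -80/37 ≈ -$2.16

-$2.16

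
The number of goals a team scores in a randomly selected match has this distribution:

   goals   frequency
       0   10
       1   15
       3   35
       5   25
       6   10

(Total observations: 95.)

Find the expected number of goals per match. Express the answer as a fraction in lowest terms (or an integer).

61/19

Total = 95, so P(goals=0) = 10/95, etc.
E[X] = (2/19)·0 + (3/19)·1 + (7/19)·3 + (5/19)·5 + (2/19)·6
     = 61/19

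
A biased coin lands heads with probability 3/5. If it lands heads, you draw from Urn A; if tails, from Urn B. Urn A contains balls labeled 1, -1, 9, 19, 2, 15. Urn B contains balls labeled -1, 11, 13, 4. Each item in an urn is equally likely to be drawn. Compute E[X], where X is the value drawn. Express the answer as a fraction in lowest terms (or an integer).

36/5

E[X | Urn A] = (1 − 1 + 9 + 19 + 2 + 15)/6 = 15/2
E[X | Urn B] = (-1 + 11 + 13 + 4)/4 = 27/4
E[X] = (3/5)·15/2 + (2/5)·27/4 = 36/5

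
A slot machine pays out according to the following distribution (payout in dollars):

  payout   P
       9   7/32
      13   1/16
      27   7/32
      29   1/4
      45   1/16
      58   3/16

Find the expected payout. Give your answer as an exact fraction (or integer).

E[X] = (7/32)·9 + (1/16)·13 + (7/32)·27 + (1/4)·29 + (1/16)·45 + (3/16)·58
     = 237/8

237/8 dollars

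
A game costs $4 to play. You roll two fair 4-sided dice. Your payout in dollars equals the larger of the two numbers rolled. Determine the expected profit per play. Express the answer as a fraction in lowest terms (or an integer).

-7/8 dollars

Distribution of the larger of the two numbers rolled: 1 w.p. 1/16, 2 w.p. 3/16, 3 w.p. 5/16, 4 w.p. 7/16
E[payout] = (1/16)·1 + (3/16)·2 + (5/16)·3 + (7/16)·4 = 25/8
Expected profit = 25/8 − 4 = -7/8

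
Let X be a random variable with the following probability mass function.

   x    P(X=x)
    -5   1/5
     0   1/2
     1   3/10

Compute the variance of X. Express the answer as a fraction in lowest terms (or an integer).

481/100

E[X] = (1/5)·(-5) + (1/2)·0 + (3/10)·1 = -7/10
E[X²] = (1/5)·25 + (1/2)·0 + (3/10)·1 = 53/10
Var(X) = 53/10 − (-7/10)² = 481/100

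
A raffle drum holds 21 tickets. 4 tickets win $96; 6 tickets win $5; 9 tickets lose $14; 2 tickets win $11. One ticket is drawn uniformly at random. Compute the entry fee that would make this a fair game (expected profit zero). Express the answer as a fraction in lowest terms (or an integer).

E[payout] = (4/21)·96 + (6/21)·5 + (9/21)·(-14) + (2/21)·11 = 310/21
Fair fee = E[payout] = 310/21

310/21 dollars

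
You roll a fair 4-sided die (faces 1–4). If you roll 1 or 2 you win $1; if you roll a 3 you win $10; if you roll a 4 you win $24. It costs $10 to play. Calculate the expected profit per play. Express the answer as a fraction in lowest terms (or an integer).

E[payout] = (1/2)·1 + (1/4)·10 + (1/4)·24 = 9
Expected profit = 9 − 10 = -1

-$1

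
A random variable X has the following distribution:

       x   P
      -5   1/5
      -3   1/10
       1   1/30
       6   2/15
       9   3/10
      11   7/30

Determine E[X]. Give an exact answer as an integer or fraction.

E[X] = (1/5)·(-5) + (1/10)·(-3) + (1/30)·1 + (2/15)·6 + (3/10)·9 + (7/30)·11
     = 24/5

24/5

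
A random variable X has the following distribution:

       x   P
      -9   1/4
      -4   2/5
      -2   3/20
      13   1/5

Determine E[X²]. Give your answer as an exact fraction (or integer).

1221/20

E[X²] = (1/4)·81 + (2/5)·16 + (3/20)·4 + (1/5)·169
     = 1221/20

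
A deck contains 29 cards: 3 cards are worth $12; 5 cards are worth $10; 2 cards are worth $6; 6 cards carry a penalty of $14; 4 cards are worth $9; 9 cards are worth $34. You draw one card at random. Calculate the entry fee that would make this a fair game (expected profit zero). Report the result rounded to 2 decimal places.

$12.28

E[payout] = (3/29)·12 + (5/29)·10 + (2/29)·6 + (6/29)·(-14) + (4/29)·9 + (9/29)·34 = 356/29
Fair fee = E[payout] = 356/29 ≈ $12.28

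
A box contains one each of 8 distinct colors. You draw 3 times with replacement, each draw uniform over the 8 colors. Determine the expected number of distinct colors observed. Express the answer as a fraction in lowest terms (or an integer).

Let Xⱼ=1 if type j appears at least once. P(Xⱼ=1) = 1 − ((8−1)/8)^3 = 169/512.
E[#distinct] = 8·169/512 = 169/64.

169/64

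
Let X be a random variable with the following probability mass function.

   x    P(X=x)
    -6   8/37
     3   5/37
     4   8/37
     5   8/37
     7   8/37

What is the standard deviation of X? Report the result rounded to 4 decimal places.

4.6762

E[X] = 95/37, E[X²] = 1053/37
Var(X) = E[X²] − (E[X])² = 1053/37 − 9025/1369 = 29936/1369
SD(X) = √(29936/1369) ≈ 4.6762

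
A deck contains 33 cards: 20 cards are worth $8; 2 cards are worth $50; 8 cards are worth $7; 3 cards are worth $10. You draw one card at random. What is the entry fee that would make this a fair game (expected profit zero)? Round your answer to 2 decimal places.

E[payout] = (20/33)·8 + (2/33)·50 + (8/33)·7 + (3/33)·10 = 346/33
Fair fee = E[payout] = 346/33 ≈ $10.48

$10.48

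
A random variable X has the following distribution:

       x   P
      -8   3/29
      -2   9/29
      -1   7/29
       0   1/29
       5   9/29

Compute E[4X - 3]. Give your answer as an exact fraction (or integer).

E[4x-3] = (3/29)·(-35) + (9/29)·(-11) + (7/29)·(-7) + (1/29)·(-3) + (9/29)·17
     = -103/29

-103/29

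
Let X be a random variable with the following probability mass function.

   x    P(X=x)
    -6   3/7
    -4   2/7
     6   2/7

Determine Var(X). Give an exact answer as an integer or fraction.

184/7

E[X] = (3/7)·(-6) + (2/7)·(-4) + (2/7)·6 = -2
E[X²] = (3/7)·36 + (2/7)·16 + (2/7)·36 = 212/7
Var(X) = 212/7 − (-2)² = 184/7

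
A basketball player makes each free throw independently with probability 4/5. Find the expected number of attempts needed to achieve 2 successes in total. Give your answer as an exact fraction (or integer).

5/2

By linearity (sum of 2 independent geometric waits), E[trials] = 2/p = 2/(4/5) = 5/2.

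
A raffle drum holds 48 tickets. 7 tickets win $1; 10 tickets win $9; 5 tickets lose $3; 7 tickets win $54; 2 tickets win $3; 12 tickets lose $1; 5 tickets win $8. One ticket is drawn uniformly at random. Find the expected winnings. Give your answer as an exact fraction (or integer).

E[payout] = (7/48)·1 + (10/48)·9 + (5/48)·(-3) + (7/48)·54 + (2/48)·3 + (12/48)·(-1) + (5/48)·8 = 247/24

247/24 dollars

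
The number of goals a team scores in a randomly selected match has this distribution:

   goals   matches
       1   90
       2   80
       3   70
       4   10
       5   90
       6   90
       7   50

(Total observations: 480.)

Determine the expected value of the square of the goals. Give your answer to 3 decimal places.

Total = 480, so P(goals=1) = 90/480, etc.
E[X²] = (3/16)·1 + (1/6)·4 + (7/48)·9 + (1/48)·16 + (3/16)·25 + (3/16)·36 + (5/48)·49
     = 457/24 ≈ 19.042

19.042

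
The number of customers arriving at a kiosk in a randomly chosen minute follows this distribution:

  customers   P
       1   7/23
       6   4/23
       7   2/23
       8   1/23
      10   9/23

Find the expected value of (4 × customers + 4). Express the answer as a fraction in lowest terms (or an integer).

E[4x+4] = (7/23)·8 + (4/23)·28 + (2/23)·32 + (1/23)·36 + (9/23)·44
     = 664/23

664/23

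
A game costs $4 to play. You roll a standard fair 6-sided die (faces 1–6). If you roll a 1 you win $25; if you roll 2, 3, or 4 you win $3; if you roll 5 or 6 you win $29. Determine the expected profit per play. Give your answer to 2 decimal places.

E[payout] = (1/2)·3 + (1/6)·25 + (1/3)·29 = 46/3
Expected profit = 46/3 − 4 = 34/3 ≈ $11.33

$11.33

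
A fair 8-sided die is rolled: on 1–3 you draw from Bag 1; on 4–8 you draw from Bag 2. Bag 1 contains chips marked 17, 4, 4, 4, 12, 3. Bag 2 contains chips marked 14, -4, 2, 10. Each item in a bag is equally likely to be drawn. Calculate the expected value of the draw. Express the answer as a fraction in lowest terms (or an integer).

E[X | Bag 1] = (17 + 4 + 4 + 4 + 12 + 3)/6 = 22/3
E[X | Bag 2] = (14 − 4 + 2 + 10)/4 = 11/2
E[X] = (3/8)·22/3 + (5/8)·11/2 = 99/16

99/16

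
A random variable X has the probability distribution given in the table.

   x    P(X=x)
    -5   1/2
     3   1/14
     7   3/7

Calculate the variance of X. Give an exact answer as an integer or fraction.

E[X] = (1/2)·(-5) + (1/14)·3 + (3/7)·7 = 5/7
E[X²] = (1/2)·25 + (1/14)·9 + (3/7)·49 = 239/7
Var(X) = 239/7 − (5/7)² = 1648/49

1648/49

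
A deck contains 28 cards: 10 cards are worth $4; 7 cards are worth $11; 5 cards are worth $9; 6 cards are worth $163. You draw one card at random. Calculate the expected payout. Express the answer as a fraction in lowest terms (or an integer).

E[payout] = (10/28)·4 + (7/28)·11 + (5/28)·9 + (6/28)·163 = 285/7

285/7 dollars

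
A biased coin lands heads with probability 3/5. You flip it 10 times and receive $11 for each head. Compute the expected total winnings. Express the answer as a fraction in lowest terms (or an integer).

E[#heads] = 10·3/5 = 6 (linearity over flips).
E[winnings] = 11·6 = 66.

$66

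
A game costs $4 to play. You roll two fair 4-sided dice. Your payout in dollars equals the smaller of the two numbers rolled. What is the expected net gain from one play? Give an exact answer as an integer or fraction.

-17/8 dollars

Distribution of the smaller of the two numbers rolled: 1 w.p. 7/16, 2 w.p. 5/16, 3 w.p. 3/16, 4 w.p. 1/16
E[payout] = (7/16)·1 + (5/16)·2 + (3/16)·3 + (1/16)·4 = 15/8
Expected profit = 15/8 − 4 = -17/8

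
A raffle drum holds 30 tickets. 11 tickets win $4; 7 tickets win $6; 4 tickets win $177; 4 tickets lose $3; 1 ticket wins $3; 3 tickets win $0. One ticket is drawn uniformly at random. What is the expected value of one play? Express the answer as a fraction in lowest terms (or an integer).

157/6 dollars

E[payout] = (11/30)·4 + (7/30)·6 + (4/30)·177 + (4/30)·(-3) + (1/30)·3 + (3/30)·0 = 157/6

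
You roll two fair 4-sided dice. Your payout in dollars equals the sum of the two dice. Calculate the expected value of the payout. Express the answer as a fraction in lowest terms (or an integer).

Distribution of the sum of the two dice: 2 w.p. 1/16, 3 w.p. 1/8, 4 w.p. 3/16, 5 w.p. 1/4, 6 w.p. 3/16, 7 w.p. 1/8, …
E[payout] = (1/16)·2 + (1/8)·3 + (3/16)·4 + (1/4)·5 + (3/16)·6 + (1/8)·7 + (1/16)·8 = 5

$5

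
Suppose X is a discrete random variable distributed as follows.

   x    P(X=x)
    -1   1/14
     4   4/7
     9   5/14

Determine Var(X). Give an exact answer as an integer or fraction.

425/49

E[X] = (1/14)·(-1) + (4/7)·4 + (5/14)·9 = 38/7
E[X²] = (1/14)·1 + (4/7)·16 + (5/14)·81 = 267/7
Var(X) = 267/7 − (38/7)² = 425/49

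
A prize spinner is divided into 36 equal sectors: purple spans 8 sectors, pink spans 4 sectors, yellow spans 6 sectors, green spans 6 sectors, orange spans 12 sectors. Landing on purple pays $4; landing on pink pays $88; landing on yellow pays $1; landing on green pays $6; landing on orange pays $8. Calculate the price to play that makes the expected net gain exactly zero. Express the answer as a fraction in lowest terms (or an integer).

29/2 dollars

E[payout] = (8/36)·4 + (4/36)·88 + (6/36)·1 + (6/36)·6 + (12/36)·8 = 29/2
Fair fee = E[payout] = 29/2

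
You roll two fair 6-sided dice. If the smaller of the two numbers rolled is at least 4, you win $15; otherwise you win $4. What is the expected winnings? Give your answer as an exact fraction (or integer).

E[payout] = (3/4)·4 + (1/4)·15 = 27/4

27/4 dollars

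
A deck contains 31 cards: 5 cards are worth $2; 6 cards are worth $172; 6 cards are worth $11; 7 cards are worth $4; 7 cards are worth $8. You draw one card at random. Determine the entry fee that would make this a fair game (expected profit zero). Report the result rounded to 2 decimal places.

$38.45

E[payout] = (5/31)·2 + (6/31)·172 + (6/31)·11 + (7/31)·4 + (7/31)·8 = 1192/31
Fair fee = E[payout] = 1192/31 ≈ $38.45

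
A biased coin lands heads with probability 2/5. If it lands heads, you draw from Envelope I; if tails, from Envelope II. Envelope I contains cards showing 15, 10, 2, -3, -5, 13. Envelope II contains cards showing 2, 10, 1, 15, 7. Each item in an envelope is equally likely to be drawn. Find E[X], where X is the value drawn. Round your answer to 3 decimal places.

6.333

E[X | Envelope I] = (15 + 10 + 2 − 3 − 5 + 13)/6 = 16/3
E[X | Envelope II] = (2 + 10 + 1 + 15 + 7)/5 = 7
E[X] = (2/5)·16/3 + (3/5)·7 = 19/3 ≈ 6.333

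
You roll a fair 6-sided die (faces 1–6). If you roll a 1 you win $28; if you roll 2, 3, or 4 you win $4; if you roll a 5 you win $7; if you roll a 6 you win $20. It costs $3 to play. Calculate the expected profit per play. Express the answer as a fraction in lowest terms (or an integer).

E[payout] = (1/2)·4 + (1/6)·7 + (1/6)·20 + (1/6)·28 = 67/6
Expected profit = 67/6 − 3 = 49/6

49/6 dollars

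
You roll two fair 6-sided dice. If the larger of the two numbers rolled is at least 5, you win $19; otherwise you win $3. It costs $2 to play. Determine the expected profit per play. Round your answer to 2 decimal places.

$9.89

E[payout] = (4/9)·3 + (5/9)·19 = 107/9
Expected profit = 107/9 − 2 = 89/9 ≈ $9.89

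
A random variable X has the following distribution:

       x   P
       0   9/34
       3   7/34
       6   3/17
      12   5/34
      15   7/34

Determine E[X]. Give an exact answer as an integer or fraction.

111/17

E[X] = (9/34)·0 + (7/34)·3 + (3/17)·6 + (5/34)·12 + (7/34)·15
     = 111/17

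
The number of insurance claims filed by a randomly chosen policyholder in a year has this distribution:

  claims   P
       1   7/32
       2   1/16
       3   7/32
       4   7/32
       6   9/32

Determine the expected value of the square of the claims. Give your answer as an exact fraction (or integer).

E[X²] = (7/32)·1 + (1/16)·4 + (7/32)·9 + (7/32)·16 + (9/32)·36
     = 257/16

257/16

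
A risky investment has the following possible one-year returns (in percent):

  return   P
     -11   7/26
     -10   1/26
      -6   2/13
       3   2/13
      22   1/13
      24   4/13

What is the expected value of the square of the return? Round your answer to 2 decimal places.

257.81

E[X²] = (7/26)·121 + (1/26)·100 + (2/13)·36 + (2/13)·9 + (1/13)·484 + (4/13)·576
     = 6703/26 ≈ 257.81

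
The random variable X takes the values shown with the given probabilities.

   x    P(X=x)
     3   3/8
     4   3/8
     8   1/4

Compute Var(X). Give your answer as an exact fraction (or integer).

255/64

E[X] = (3/8)·3 + (3/8)·4 + (1/4)·8 = 37/8
E[X²] = (3/8)·9 + (3/8)·16 + (1/4)·64 = 203/8
Var(X) = 203/8 − (37/8)² = 255/64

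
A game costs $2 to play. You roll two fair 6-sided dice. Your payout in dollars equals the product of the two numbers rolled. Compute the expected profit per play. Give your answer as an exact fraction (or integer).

41/4 dollars

Distribution of the product of the two numbers rolled: 1 w.p. 1/36, 2 w.p. 1/18, 3 w.p. 1/18, 4 w.p. 1/12, 5 w.p. 1/18, 6 w.p. 1/9, …
E[payout] = (1/36)·1 + (1/18)·2 + (1/18)·3 + (1/12)·4 + (1/18)·5 + (1/9)·6 + (1/18)·8 + (1/36)·9 + (1/18)·10 + (1/9)·12 + (1/18)·15 + (1/36)·16 + (1/18)·18 + (1/18)·20 + (1/18)·24 + (1/36)·25 + (1/18)·30 + (1/36)·36 = 49/4
Expected profit = 49/4 − 2 = 41/4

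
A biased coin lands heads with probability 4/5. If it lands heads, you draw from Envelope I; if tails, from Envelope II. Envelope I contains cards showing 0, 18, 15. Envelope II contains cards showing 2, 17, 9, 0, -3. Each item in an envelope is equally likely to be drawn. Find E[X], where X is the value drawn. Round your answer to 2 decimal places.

9.80

E[X | Envelope I] = (0 + 18 + 15)/3 = 11
E[X | Envelope II] = (2 + 17 + 9 + 0 − 3)/5 = 5
E[X] = (4/5)·11 + (1/5)·5 = 49/5 ≈ 9.80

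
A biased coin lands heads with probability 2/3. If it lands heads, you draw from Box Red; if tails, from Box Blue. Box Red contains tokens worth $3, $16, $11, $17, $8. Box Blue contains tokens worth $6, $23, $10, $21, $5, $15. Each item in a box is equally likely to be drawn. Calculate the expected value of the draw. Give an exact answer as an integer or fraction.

E[X | Box Red] = (3 + 16 + 11 + 17 + 8)/5 = 11
E[X | Box Blue] = (6 + 23 + 10 + 21 + 5 + 15)/6 = 40/3
E[X] = (2/3)·11 + (1/3)·40/3 = 106/9

106/9 dollars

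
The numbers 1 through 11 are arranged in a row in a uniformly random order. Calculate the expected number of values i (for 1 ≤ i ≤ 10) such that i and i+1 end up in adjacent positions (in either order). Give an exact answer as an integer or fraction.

20/11

For each i ∈ {1,…,10}, let Xᵢ = 1 if i and i+1 are adjacent. P(Xᵢ=1) = 2·(11−1)!/11! = 2/11.
By linearity, E[ΣXᵢ] = (10)·(2/11) = 20/11.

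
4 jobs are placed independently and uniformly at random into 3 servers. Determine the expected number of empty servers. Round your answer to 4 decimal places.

0.5926

Let Xⱼ=1 if server j is empty. P(Xⱼ=1) = ((3-1)/3)^4 = 16/81.
By linearity, E[#empty] = 3·16/81 = 16/27.
≈ 0.5926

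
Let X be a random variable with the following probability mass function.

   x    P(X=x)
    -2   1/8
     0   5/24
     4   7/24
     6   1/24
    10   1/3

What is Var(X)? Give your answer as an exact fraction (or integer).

79/4

E[X] = (1/8)·(-2) + (5/24)·0 + (7/24)·4 + (1/24)·6 + (1/3)·10 = 9/2
E[X²] = (1/8)·4 + (5/24)·0 + (7/24)·16 + (1/24)·36 + (1/3)·100 = 40
Var(X) = 40 − (9/2)² = 79/4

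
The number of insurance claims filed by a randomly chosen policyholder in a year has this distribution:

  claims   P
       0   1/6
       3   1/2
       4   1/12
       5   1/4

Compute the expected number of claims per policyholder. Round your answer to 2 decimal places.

E[X] = (1/6)·0 + (1/2)·3 + (1/12)·4 + (1/4)·5
     = 37/12 ≈ 3.08

3.08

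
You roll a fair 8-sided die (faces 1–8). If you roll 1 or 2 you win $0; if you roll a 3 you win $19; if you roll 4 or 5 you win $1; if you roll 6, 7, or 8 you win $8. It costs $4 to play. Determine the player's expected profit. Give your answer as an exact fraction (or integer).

E[payout] = (1/4)·0 + (1/4)·1 + (3/8)·8 + (1/8)·19 = 45/8
Expected profit = 45/8 − 4 = 13/8

13/8 dollars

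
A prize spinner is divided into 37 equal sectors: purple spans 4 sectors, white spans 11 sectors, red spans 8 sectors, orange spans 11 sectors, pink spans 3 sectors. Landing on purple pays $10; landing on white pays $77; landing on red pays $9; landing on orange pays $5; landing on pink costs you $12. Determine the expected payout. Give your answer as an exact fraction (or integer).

978/37 dollars

E[payout] = (4/37)·10 + (11/37)·77 + (8/37)·9 + (11/37)·5 + (3/37)·(-12) = 978/37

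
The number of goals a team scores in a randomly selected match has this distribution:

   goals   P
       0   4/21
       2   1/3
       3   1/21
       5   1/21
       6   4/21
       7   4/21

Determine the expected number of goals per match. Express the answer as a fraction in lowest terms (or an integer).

E[X] = (4/21)·0 + (1/3)·2 + (1/21)·3 + (1/21)·5 + (4/21)·6 + (4/21)·7
     = 74/21

74/21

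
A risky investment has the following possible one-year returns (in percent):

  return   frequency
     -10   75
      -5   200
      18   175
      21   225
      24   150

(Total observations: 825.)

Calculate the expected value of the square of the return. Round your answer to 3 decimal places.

308.879

Total = 825, so P(return=-10) = 75/825, etc.
E[X²] = (1/11)·100 + (8/33)·25 + (7/33)·324 + (3/11)·441 + (2/11)·576
     = 10193/33 ≈ 308.879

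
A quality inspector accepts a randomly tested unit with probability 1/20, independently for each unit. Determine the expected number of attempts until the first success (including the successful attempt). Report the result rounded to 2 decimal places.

20.00

For a geometric distribution, E[trials] = 1/p = 1/(1/20) = 20.
≈ 20.00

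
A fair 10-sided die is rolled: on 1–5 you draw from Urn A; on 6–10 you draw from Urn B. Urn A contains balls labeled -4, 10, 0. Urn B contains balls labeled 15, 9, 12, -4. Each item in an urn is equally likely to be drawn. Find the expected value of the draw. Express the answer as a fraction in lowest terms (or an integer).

5

E[X | Urn A] = (-4 + 10 + 0)/3 = 2
E[X | Urn B] = (15 + 9 + 12 − 4)/4 = 8
E[X] = (1/2)·2 + (1/2)·8 = 5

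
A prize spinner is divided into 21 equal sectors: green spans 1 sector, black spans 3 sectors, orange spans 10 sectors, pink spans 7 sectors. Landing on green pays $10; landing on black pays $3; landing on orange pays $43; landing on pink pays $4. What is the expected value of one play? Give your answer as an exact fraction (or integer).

159/7 dollars

E[payout] = (1/21)·10 + (3/21)·3 + (10/21)·43 + (7/21)·4 = 159/7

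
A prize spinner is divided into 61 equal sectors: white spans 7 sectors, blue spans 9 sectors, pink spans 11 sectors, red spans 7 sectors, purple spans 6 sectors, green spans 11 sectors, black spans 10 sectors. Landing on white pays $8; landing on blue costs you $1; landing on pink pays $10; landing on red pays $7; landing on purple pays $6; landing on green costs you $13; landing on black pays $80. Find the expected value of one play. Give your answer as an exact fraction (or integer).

899/61 dollars

E[payout] = (7/61)·8 + (9/61)·(-1) + (11/61)·10 + (7/61)·7 + (6/61)·6 + (11/61)·(-13) + (10/61)·80 = 899/61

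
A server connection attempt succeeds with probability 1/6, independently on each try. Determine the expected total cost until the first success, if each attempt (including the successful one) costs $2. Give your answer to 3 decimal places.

E[#attempts] = 1/p = 6; E[cost] = 2·6 = 12.
≈ 12.000

$12.000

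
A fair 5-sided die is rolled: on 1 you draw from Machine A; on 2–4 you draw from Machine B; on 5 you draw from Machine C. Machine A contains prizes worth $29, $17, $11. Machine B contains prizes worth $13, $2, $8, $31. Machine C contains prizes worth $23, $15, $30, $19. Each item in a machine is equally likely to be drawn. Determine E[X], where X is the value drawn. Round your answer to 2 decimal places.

E[X | Machine A] = (29 + 17 + 11)/3 = 19
E[X | Machine B] = (13 + 2 + 8 + 31)/4 = 27/2
E[X | Machine C] = (23 + 15 + 30 + 19)/4 = 87/4
E[X] = (1/5)·19 + (3/5)·27/2 + (1/5)·87/4 = 65/4 ≈ 16.25

$16.25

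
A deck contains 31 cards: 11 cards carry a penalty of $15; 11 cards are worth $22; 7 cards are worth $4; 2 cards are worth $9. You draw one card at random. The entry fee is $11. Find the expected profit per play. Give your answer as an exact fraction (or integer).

E[payout] = (11/31)·(-15) + (11/31)·22 + (7/31)·4 + (2/31)·9 = 123/31
Expected profit = 123/31 − 11 = -218/31

-218/31 dollars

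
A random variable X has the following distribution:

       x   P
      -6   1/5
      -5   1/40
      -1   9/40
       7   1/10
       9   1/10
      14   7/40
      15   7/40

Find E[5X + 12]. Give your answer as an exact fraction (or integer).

301/8

E[5x+12] = (1/5)·(-18) + (1/40)·(-13) + (9/40)·7 + (1/10)·47 + (1/10)·57 + (7/40)·82 + (7/40)·87
     = 301/8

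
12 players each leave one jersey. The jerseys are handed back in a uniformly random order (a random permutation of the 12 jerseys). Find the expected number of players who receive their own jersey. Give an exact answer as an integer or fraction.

1

Let Xᵢ = 1 if person i gets their own jersey. For each i, P(Xᵢ=1) = 1/12.
By linearity of expectation, E[X₁+…+X_12] = 12·(1/12) = 1.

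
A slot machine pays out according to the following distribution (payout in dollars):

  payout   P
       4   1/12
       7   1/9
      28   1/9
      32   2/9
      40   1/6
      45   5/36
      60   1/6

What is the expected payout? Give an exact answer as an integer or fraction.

137/4 dollars

E[X] = (1/12)·4 + (1/9)·7 + (1/9)·28 + (2/9)·32 + (1/6)·40 + (5/36)·45 + (1/6)·60
     = 137/4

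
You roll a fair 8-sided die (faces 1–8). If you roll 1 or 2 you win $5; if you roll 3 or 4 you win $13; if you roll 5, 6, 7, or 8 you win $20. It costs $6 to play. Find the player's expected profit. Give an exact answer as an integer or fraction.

E[payout] = (1/4)·5 + (1/4)·13 + (1/2)·20 = 29/2
Expected profit = 29/2 − 6 = 17/2

17/2 dollars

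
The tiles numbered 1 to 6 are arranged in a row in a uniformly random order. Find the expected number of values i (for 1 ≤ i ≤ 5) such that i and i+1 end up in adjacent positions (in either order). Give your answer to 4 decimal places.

For each i ∈ {1,…,5}, let Xᵢ = 1 if i and i+1 are adjacent. P(Xᵢ=1) = 2·(6−1)!/6! = 2/6.
By linearity, E[ΣXᵢ] = (5)·(2/6) = 5/3.
≈ 1.6667

1.6667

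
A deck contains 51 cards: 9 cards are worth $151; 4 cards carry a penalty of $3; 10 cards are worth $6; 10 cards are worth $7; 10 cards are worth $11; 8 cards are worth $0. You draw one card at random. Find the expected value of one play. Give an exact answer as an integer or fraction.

529/17 dollars

E[payout] = (9/51)·151 + (4/51)·(-3) + (10/51)·6 + (10/51)·7 + (10/51)·11 + (8/51)·0 = 529/17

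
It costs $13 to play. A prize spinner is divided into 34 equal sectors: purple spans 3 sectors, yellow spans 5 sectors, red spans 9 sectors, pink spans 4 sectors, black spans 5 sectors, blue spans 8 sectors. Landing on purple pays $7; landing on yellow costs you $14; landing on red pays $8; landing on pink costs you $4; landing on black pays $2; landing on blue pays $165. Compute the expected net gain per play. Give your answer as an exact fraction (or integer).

895/34 dollars

E[payout] = (3/34)·7 + (5/34)·(-14) + (9/34)·8 + (4/34)·(-4) + (5/34)·2 + (8/34)·165 = 1337/34
Expected profit = 1337/34 − 13 = 895/34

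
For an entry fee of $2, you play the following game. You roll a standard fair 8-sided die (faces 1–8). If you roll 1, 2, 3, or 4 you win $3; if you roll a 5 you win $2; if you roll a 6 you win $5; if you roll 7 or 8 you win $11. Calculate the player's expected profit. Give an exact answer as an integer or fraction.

25/8 dollars

E[payout] = (1/8)·2 + (1/2)·3 + (1/8)·5 + (1/4)·11 = 41/8
Expected profit = 41/8 − 2 = 25/8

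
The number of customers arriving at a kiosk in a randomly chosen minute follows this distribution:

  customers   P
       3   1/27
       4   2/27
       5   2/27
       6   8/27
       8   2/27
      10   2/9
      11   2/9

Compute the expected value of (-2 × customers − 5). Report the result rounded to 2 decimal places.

-20.63

E[-2x-5] = (1/27)·(-11) + (2/27)·(-13) + (2/27)·(-15) + (8/27)·(-17) + (2/27)·(-21) + (2/9)·(-25) + (2/9)·(-27)
     = -557/27 ≈ -20.63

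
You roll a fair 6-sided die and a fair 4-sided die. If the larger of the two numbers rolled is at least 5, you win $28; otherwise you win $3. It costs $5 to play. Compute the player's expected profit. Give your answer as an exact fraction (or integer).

E[payout] = (2/3)·3 + (1/3)·28 = 34/3
Expected profit = 34/3 − 5 = 19/3

19/3 dollars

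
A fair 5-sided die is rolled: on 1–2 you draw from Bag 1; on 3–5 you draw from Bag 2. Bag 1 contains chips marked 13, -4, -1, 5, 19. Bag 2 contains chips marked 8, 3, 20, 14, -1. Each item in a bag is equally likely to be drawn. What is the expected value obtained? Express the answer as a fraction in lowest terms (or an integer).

E[X | Bag 1] = (13 − 4 − 1 + 5 + 19)/5 = 32/5
E[X | Bag 2] = (8 + 3 + 20 + 14 − 1)/5 = 44/5
E[X] = (2/5)·32/5 + (3/5)·44/5 = 196/25

196/25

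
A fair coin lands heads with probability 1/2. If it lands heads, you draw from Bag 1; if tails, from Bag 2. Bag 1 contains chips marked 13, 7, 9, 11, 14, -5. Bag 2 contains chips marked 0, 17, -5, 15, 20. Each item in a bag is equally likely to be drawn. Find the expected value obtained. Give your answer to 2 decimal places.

8.78

E[X | Bag 1] = (13 + 7 + 9 + 11 + 14 − 5)/6 = 49/6
E[X | Bag 2] = (0 + 17 − 5 + 15 + 20)/5 = 47/5
E[X] = (1/2)·49/6 + (1/2)·47/5 = 527/60 ≈ 8.78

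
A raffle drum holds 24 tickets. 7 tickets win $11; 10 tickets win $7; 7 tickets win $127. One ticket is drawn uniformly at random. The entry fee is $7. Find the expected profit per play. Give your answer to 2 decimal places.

E[payout] = (7/24)·11 + (10/24)·7 + (7/24)·127 = 259/6
Expected profit = 259/6 − 7 = 217/6 ≈ $36.17

$36.17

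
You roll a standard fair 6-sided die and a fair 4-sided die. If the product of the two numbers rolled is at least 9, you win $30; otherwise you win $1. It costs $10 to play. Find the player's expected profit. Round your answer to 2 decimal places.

$3.08

E[payout] = (7/12)·1 + (5/12)·30 = 157/12
Expected profit = 157/12 − 10 = 37/12 ≈ $3.08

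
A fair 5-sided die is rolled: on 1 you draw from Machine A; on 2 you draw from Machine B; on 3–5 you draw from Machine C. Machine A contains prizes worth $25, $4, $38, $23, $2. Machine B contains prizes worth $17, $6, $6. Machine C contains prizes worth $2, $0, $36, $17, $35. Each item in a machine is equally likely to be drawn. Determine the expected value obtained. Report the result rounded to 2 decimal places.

$16.41

E[X | Machine A] = (25 + 4 + 38 + 23 + 2)/5 = 92/5
E[X | Machine B] = (17 + 6 + 6)/3 = 29/3
E[X | Machine C] = (2 + 0 + 36 + 17 + 35)/5 = 18
E[X] = (1/5)·92/5 + (1/5)·29/3 + (3/5)·18 = 1231/75 ≈ 16.41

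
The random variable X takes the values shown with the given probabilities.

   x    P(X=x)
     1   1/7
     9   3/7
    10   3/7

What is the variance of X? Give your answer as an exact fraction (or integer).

E[X] = (1/7)·1 + (3/7)·9 + (3/7)·10 = 58/7
E[X²] = (1/7)·1 + (3/7)·81 + (3/7)·100 = 544/7
Var(X) = 544/7 − (58/7)² = 444/49

444/49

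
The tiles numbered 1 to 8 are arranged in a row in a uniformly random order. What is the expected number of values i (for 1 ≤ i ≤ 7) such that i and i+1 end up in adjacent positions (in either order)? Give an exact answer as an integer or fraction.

7/4

For each i ∈ {1,…,7}, let Xᵢ = 1 if i and i+1 are adjacent. P(Xᵢ=1) = 2·(8−1)!/8! = 2/8.
By linearity, E[ΣXᵢ] = (7)·(2/8) = 7/4.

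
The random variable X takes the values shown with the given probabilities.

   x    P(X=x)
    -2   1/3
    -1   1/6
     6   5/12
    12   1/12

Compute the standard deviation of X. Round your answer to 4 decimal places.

E[X] = 8/3, E[X²] = 57/2
Var(X) = E[X²] − (E[X])² = 57/2 − 64/9 = 385/18
SD(X) = √(385/18) ≈ 4.6248

4.6248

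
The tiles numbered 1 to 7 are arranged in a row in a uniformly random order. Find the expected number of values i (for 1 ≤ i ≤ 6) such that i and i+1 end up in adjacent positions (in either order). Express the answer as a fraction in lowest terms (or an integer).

12/7

For each i ∈ {1,…,6}, let Xᵢ = 1 if i and i+1 are adjacent. P(Xᵢ=1) = 2·(7−1)!/7! = 2/7.
By linearity, E[ΣXᵢ] = (6)·(2/7) = 12/7.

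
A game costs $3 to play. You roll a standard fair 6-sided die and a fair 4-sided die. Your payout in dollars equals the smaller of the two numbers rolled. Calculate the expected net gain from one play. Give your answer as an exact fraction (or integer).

Distribution of the smaller of the two numbers rolled: 1 w.p. 3/8, 2 w.p. 7/24, 3 w.p. 5/24, 4 w.p. 1/8
E[payout] = (3/8)·1 + (7/24)·2 + (5/24)·3 + (1/8)·4 = 25/12
Expected profit = 25/12 − 3 = -11/12

-11/12 dollars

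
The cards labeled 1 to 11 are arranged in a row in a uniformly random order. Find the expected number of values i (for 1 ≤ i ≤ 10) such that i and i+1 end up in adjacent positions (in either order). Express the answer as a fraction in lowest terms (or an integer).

20/11

For each i ∈ {1,…,10}, let Xᵢ = 1 if i and i+1 are adjacent. P(Xᵢ=1) = 2·(11−1)!/11! = 2/11.
By linearity, E[ΣXᵢ] = (10)·(2/11) = 20/11.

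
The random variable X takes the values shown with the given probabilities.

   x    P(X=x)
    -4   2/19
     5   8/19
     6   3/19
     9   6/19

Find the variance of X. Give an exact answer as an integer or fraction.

E[X] = (2/19)·(-4) + (8/19)·5 + (3/19)·6 + (6/19)·9 = 104/19
E[X²] = (2/19)·16 + (8/19)·25 + (3/19)·36 + (6/19)·81 = 826/19
Var(X) = 826/19 − (104/19)² = 4878/361

4878/361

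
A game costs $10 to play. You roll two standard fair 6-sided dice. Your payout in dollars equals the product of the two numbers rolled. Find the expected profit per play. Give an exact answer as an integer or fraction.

9/4 dollars

Distribution of the product of the two numbers rolled: 1 w.p. 1/36, 2 w.p. 1/18, 3 w.p. 1/18, 4 w.p. 1/12, 5 w.p. 1/18, 6 w.p. 1/9, …
E[payout] = (1/36)·1 + (1/18)·2 + (1/18)·3 + (1/12)·4 + (1/18)·5 + (1/9)·6 + (1/18)·8 + (1/36)·9 + (1/18)·10 + (1/9)·12 + (1/18)·15 + (1/36)·16 + (1/18)·18 + (1/18)·20 + (1/18)·24 + (1/36)·25 + (1/18)·30 + (1/36)·36 = 49/4
Expected profit = 49/4 − 10 = 9/4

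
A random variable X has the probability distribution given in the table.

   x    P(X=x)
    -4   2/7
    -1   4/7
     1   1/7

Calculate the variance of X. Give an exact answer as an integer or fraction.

E[X] = (2/7)·(-4) + (4/7)·(-1) + (1/7)·1 = -11/7
E[X²] = (2/7)·16 + (4/7)·1 + (1/7)·1 = 37/7
Var(X) = 37/7 − (-11/7)² = 138/49

138/49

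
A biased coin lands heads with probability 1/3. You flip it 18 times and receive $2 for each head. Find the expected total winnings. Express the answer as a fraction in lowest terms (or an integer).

$12

E[#heads] = 18·1/3 = 6 (linearity over flips).
E[winnings] = 2·6 = 12.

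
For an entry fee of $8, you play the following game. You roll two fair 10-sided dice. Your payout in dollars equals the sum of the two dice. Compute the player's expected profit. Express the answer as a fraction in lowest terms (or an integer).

$3

Distribution of the sum of the two dice: 2 w.p. 1/100, 3 w.p. 1/50, 4 w.p. 3/100, 5 w.p. 1/25, 6 w.p. 1/20, 7 w.p. 3/50, …
E[payout] = (1/100)·2 + (1/50)·3 + (3/100)·4 + (1/25)·5 + (1/20)·6 + (3/50)·7 + (7/100)·8 + (2/25)·9 + (9/100)·10 + (1/10)·11 + (9/100)·12 + (2/25)·13 + (7/100)·14 + (3/50)·15 + (1/20)·16 + (1/25)·17 + (3/100)·18 + (1/50)·19 + (1/100)·20 = 11
Expected profit = 11 − 8 = 3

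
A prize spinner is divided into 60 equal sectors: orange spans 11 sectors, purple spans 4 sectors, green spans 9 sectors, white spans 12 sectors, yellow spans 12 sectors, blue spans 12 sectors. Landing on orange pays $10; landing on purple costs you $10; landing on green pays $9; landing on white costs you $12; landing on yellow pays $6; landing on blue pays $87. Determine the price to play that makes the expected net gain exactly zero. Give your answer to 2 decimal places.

$18.72

E[payout] = (11/60)·10 + (4/60)·(-10) + (9/60)·9 + (12/60)·(-12) + (12/60)·6 + (12/60)·87 = 1123/60
Fair fee = E[payout] = 1123/60 ≈ $18.72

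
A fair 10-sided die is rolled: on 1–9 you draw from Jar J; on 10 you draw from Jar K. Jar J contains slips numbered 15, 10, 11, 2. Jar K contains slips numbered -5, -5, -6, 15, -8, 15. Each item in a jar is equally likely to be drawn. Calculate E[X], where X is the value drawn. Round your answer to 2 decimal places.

8.65

E[X | Jar J] = (15 + 10 + 11 + 2)/4 = 19/2
E[X | Jar K] = (-5 − 5 − 6 + 15 − 8 + 15)/6 = 1
E[X] = (9/10)·19/2 + (1/10)·1 = 173/20 ≈ 8.65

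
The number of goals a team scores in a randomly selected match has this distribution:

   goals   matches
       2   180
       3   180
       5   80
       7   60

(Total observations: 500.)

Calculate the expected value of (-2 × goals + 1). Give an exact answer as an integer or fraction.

Total = 500, so P(goals=2) = 180/500, etc.
E[-2x+1] = (9/25)·(-3) + (9/25)·(-5) + (4/25)·(-9) + (3/25)·(-13)
     = -147/25

-147/25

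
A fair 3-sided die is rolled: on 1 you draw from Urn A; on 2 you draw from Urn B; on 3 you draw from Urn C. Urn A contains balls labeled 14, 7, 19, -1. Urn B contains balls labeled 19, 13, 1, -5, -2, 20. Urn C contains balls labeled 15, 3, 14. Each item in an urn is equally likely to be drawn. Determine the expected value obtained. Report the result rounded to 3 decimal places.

9.361

E[X | Urn A] = (14 + 7 + 19 − 1)/4 = 39/4
E[X | Urn B] = (19 + 13 + 1 − 5 − 2 + 20)/6 = 23/3
E[X | Urn C] = (15 + 3 + 14)/3 = 32/3
E[X] = (1/3)·39/4 + (1/3)·23/3 + (1/3)·32/3 = 337/36 ≈ 9.361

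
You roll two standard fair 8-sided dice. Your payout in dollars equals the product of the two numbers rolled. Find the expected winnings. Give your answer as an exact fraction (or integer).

81/4 dollars

Distribution of the product of the two numbers rolled: 1 w.p. 1/64, 2 w.p. 1/32, 3 w.p. 1/32, 4 w.p. 3/64, 5 w.p. 1/32, 6 w.p. 1/16, …
E[payout] = (1/64)·1 + (1/32)·2 + (1/32)·3 + (3/64)·4 + (1/32)·5 + (1/16)·6 + (1/32)·7 + (1/16)·8 + (1/64)·9 + (1/32)·10 + (1/16)·12 + (1/32)·14 + (1/32)·15 + (3/64)·16 + (1/32)·18 + (1/32)·20 + (1/32)·21 + (1/16)·24 + (1/64)·25 + (1/32)·28 + (1/32)·30 + (1/32)·32 + (1/32)·35 + (1/64)·36 + (1/32)·40 + (1/32)·42 + (1/32)·48 + (1/64)·49 + (1/32)·56 + (1/64)·64 = 81/4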